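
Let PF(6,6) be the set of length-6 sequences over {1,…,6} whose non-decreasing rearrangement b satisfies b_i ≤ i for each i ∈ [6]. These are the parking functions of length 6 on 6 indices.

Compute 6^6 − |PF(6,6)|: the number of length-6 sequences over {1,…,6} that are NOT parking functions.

#PF = (6+1−6)·(6+1)^{6−1} = 1·16807 = 16807 [KW]
Example (5,3,6,1,3,6) → sorted (1,3,3,5,6,6): b_2=3>2, not a PF.
So 46656 − 16807 = 29849 fail.

29849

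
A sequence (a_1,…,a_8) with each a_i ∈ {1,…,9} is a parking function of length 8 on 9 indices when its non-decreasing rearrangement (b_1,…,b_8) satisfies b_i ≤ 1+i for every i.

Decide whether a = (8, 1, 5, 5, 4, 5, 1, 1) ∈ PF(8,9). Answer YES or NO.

YES

Sorted: b = (1, 1, 1, 4, 5, 5, 5, 8).
  b_1=1 ≤ 2
  b_2=1 ≤ 3
  b_3=1 ≤ 4
  b_4=4 ≤ 5
  b_5=5 ≤ 6
  b_6=5 ≤ 7
  b_7=5 ≤ 8
  b_8=8 ≤ 9
All bounds hold ⇒ YES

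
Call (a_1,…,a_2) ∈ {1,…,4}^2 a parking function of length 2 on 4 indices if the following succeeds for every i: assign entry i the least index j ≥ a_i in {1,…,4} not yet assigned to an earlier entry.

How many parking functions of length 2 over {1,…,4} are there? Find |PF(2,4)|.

15

|PF| = (4+1−2)·(4+1)^{2−1} = 3·5 = 15
Check (4,2) → sorted (2,4): b_i ≤ 2+i ∀i, a PF.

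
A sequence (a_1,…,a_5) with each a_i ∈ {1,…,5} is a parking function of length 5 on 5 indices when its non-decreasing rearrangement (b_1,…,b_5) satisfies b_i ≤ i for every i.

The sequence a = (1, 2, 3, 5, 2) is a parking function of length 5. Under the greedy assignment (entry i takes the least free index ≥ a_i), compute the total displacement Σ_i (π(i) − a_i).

Σπ = 15 ({1..5} each once); Σa = 1+2+3+5+2 = 13; disp = 15−13 = 2.

2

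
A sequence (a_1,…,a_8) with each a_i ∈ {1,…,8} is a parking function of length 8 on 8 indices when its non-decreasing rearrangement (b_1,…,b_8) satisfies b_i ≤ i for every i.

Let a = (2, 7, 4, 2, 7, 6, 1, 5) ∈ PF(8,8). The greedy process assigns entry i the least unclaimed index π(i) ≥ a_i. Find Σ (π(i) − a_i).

2

Σπ = 36 ({1..8} each once); Σa = 2+7+4+2+7+6+1+5 = 34; disp = 36−34 = 2.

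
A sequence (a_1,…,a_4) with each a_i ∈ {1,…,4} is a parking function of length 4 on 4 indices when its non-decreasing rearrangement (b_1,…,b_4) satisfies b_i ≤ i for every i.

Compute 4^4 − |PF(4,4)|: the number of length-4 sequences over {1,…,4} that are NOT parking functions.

131

|PF| = 1·5^3 = 1 · 125 = 125 (Pollak)
One tuple (3,4,1,4) → sorted (1,3,4,4): b_2=3>2, not a PF.
4^4 − 125 = 256 − 125 = 131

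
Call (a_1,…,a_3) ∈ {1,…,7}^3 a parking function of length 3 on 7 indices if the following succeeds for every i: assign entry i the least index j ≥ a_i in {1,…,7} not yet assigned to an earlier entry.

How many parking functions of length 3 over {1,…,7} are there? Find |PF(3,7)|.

320

|PF| = (7−3+1)·(7+1)^(3−1) = 5·64 = 320 (Pollak)
One tuple (5,7,6) → sorted (5,6,7): b_i ≤ 4+i ∀i, a PF.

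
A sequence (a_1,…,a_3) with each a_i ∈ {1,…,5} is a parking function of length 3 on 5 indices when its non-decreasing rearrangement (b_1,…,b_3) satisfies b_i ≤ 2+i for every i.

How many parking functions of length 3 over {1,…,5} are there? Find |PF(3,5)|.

108

#PF = 3·6^2 = 3 · 36 = 108 (Konheim–Weiss)
Check (3,1,3) → sorted (1,3,3): b_i ≤ 2+i ∀i, a PF.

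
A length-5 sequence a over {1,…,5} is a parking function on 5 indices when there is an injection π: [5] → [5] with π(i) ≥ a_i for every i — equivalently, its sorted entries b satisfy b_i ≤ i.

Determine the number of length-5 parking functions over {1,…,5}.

#PF = (5−5+1)·(5+1)^(5−1) = 1 · 1296 = 1296 (Konheim–Weiss)
One tuple (2,2,1,2,3) → sorted (1,2,2,2,3): b_i ≤ i ∀i, a PF.

1296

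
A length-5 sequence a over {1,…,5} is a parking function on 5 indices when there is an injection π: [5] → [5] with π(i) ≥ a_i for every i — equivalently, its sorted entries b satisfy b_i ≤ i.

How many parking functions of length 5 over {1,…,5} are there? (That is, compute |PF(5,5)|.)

|PF| = (5−5+1)·(5+1)^(5−1) = 1×1296 = 1296 (Pollak)
E.g. (4,1,4,2,2) → sorted (1,2,2,4,4): b_i ≤ i ∀i, a PF.

1296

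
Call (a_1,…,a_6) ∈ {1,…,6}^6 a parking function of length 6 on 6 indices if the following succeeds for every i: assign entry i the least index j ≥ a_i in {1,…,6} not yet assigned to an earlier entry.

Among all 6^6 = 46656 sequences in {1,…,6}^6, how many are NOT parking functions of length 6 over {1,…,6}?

29849

#PF = 1·7^5 = 1 · 16807 = 16807 (Konheim–Weiss)
Check (3,3,4,3,5,3) → sorted (3,3,3,3,4,5): b_1=3>1, not a PF.
Total 46656; non-PF = 46656−16807 = 29849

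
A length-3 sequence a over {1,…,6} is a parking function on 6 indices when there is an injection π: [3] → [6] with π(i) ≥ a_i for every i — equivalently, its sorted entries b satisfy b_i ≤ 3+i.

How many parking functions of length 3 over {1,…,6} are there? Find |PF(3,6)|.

196

Count = (6+1−3)·(6+1)^{3−1} = 4×49 = 196
Example (4,2,4) → sorted (2,4,4): b_i ≤ 3+i ∀i, a PF.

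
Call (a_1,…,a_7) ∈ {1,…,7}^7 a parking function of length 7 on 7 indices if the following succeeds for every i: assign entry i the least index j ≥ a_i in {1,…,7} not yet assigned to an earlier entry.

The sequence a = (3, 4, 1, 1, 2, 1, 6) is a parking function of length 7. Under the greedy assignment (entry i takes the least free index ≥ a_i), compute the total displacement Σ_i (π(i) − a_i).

10

Σπ = 28 ({1..7} each once); Σa = 3+4+1+1+2+1+6 = 18; disp = 28−18 = 10.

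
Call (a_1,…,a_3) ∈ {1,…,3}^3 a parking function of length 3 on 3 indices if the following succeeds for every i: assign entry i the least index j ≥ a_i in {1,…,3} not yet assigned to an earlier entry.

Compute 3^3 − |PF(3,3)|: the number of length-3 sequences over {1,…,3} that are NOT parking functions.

11

|PF| = (3−3+1)·(3+1)^(3−1) = 1×16 = 16 (Konheim–Weiss)
One tuple (3,3,2) → sorted (2,3,3): b_1=2>1, not a PF.
3^3 − 16 = 27 − 16 = 11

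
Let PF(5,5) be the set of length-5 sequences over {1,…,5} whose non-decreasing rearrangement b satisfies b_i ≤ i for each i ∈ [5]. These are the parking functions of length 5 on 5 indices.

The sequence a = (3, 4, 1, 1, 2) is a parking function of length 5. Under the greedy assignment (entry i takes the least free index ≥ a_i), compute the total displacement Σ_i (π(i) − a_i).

4

Σπ = 15 ({1..5} each once); Σa = 3+4+1+1+2 = 11; disp = 15−11 = 4.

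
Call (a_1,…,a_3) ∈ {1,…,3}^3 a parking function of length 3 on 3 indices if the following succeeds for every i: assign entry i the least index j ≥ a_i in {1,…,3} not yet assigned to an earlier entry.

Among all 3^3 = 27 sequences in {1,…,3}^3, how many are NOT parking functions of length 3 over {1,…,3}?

#PF = (4−3)·4^(3−1) = 1 · 16 = 16 (Konheim–Weiss)
Example (3,2,2) → sorted (2,2,3): b_1=2>1, not a PF.
Total 27; non-PF = 27−16 = 11

11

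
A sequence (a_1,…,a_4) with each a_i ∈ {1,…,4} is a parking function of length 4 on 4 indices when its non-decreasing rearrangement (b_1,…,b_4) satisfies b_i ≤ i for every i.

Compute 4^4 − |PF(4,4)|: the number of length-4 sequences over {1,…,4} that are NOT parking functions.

131

|PF| = (4−4+1)·(4+1)^(4−1) = 1 · 125 = 125 (Pollak)
One tuple (4,3,2,3) → sorted (2,3,3,4): b_1=2>1, not a PF.
4^4 − 125 = 256 − 125 = 131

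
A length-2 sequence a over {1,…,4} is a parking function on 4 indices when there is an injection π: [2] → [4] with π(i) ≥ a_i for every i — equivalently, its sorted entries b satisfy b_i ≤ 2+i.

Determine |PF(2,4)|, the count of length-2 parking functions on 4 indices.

|PF(2,4)| = (4−2+1)·(4+1)^(2−1) = 3·5 = 15
Example (4,2) → sorted (2,4): b_i ≤ 2+i ∀i, a PF.

15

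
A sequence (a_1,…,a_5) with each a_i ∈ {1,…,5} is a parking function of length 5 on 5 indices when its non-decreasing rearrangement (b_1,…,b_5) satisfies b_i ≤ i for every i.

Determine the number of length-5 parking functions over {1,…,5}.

|PF(5,5)| = (6−5)·6^(5−1) = 1·1296 = 1296 (Konheim–Weiss)
Check (4,1,2,4,2) → sorted (1,2,2,4,4): b_i ≤ i ∀i, a PF.

1296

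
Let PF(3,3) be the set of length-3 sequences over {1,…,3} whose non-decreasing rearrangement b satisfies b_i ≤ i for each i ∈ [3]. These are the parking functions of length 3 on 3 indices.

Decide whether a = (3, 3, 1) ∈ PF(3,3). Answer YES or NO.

Order a: b = (1, 3, 3).
  b_1=1 ≤ 1
  b_2=3 > 2
  fails at i=2 ⇒ NO

NO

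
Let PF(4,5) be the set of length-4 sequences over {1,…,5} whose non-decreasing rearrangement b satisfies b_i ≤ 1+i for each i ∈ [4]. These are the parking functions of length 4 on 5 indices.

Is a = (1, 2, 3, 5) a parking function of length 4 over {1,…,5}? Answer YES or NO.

Sorted: b = (1, 2, 3, 5).
  b_1=1 ≤ 2
  b_2=2 ≤ 3
  b_3=3 ≤ 4
  b_4=5 ≤ 5
All bounds hold ⇒ YES

YES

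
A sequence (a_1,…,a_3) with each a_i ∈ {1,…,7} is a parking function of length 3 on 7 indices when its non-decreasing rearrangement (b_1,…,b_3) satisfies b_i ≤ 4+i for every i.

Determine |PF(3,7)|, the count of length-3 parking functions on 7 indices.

Count = (7−3+1)·(7+1)^(3−1) = 5 · 64 = 320 [KW]
E.g. (1,2,4) → sorted (1,2,4): b_i ≤ 4+i ∀i, a PF.

320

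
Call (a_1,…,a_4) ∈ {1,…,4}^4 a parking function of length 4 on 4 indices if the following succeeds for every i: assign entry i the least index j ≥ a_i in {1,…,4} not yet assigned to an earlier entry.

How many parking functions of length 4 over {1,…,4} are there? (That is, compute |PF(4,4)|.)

Count = (4−4+1)·(4+1)^(4−1) = 1 · 125 = 125
Check (1,3,1,3) → sorted (1,1,3,3): b_i ≤ i ∀i, a PF.

125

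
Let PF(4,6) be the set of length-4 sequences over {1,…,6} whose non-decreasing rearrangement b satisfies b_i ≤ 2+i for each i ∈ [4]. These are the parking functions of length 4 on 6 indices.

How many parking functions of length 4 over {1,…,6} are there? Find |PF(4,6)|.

|PF| = (7−4)·7^(4−1) = 3·343 = 1029 (Konheim–Weiss)
Example (4,3,6,5) → sorted (3,4,5,6): b_i ≤ 2+i ∀i, a PF.

1029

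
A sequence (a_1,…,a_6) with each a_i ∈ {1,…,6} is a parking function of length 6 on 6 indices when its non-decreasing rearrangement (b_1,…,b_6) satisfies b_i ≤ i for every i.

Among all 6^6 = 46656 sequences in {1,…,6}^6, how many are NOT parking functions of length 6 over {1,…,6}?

29849

|PF(6,6)| = 1·7^5 = 1×16807 = 16807 (Konheim–Weiss)
Example (4,5,5,5,5,5) → sorted (4,5,5,5,5,5): b_1=4>1, not a PF.
So 46656 − 16807 = 29849 fail.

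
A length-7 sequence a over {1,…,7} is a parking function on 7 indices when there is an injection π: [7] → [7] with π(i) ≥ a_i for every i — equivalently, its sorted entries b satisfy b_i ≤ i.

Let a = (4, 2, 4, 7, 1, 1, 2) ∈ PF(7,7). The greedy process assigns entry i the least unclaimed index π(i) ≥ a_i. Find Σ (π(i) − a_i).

7

Σπ(i) = 1+…+7 = 28; Σa = 4+2+4+7+1+1+2 = 21; disp = 28−21 = 7.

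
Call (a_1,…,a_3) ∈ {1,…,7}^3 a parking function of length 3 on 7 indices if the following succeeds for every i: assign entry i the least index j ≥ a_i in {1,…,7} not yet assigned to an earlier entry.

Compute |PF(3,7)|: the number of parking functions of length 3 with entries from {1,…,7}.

Count = (7+1−3)·(7+1)^{3−1} = 5×64 = 320 [KW]
One tuple (5,3,1) → sorted (1,3,5): b_i ≤ 4+i ∀i, a PF.

320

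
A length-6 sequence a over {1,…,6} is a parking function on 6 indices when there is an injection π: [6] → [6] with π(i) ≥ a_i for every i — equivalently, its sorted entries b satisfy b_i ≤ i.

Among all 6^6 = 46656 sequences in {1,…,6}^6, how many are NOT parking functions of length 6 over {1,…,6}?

|PF(6,6)| = (6−6+1)·(6+1)^(6−1) = 1·16807 = 16807 (Konheim–Weiss)
Example (4,3,3,2,4,4) → sorted (2,3,3,4,4,4): b_1=2>1, not a PF.
So 46656 − 16807 = 29849 fail.

29849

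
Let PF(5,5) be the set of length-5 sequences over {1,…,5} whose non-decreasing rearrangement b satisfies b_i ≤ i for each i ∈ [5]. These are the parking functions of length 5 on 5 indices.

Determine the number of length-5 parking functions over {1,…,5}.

#PF = (5−5+1)·(5+1)^(5−1) = 1·1296 = 1296 (Pollak)
Example (4,1,2,5,1) → sorted (1,1,2,4,5): b_i ≤ i ∀i, a PF.

1296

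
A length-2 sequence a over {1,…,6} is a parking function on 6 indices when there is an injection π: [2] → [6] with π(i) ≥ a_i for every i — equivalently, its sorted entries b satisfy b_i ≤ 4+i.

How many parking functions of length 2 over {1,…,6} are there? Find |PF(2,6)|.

35

#PF = (6+1−2)·(6+1)^{2−1} = 5·7 = 35 (Pollak)
E.g. (1,2) → sorted (1,2): b_i ≤ 4+i ∀i, a PF.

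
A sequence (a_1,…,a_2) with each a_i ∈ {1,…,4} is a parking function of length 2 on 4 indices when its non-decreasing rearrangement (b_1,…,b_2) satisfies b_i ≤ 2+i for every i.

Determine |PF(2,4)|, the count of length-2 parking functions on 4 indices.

15

|PF| = (5−2)·5^(2−1) = 3 · 5 = 15 (Konheim–Weiss)
E.g. (3,2) → sorted (2,3): b_i ≤ 2+i ∀i, a PF.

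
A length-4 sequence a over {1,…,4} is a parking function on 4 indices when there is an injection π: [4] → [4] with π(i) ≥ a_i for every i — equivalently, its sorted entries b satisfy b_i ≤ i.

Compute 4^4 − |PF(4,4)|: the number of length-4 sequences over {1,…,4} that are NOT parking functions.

131

|PF| = (5−4)·5^(4−1) = 1·125 = 125 [KW]
Check (3,3,2,2) → sorted (2,2,3,3): b_1=2>1, not a PF.
4^4 − 125 = 256 − 125 = 131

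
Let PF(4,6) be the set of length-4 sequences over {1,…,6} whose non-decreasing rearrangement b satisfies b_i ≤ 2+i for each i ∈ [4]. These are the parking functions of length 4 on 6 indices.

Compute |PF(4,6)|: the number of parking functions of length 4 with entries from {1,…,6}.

|PF| = 3·7^3 = 3 · 343 = 1029
Check (3,5,3,2) → sorted (2,3,3,5): b_i ≤ 2+i ∀i, a PF.

1029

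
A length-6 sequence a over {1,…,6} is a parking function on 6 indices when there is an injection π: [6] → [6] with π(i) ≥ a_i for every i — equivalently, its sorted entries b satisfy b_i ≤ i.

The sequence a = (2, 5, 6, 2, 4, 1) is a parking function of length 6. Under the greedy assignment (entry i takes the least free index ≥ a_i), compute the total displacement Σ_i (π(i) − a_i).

1

Σπ = 21 ({1..6} each once); Σa = 2+5+6+2+4+1 = 20; disp = 21−20 = 1.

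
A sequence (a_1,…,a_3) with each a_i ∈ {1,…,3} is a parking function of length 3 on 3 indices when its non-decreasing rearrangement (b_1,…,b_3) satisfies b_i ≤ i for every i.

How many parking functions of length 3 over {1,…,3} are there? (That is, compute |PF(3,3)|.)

#PF = (3−3+1)·(3+1)^(3−1) = 1×16 = 16
One tuple (1,1,2) → sorted (1,1,2): b_i ≤ i ∀i, a PF.

16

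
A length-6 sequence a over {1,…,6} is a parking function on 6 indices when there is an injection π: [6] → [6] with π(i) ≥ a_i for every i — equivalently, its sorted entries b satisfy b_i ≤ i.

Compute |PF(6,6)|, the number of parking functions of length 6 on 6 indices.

16807

#PF = (7−6)·7^(6−1) = 1 · 16807 = 16807 [KW]
E.g. (4,2,1,2,4,1) → sorted (1,1,2,2,4,4): b_i ≤ i ∀i, a PF.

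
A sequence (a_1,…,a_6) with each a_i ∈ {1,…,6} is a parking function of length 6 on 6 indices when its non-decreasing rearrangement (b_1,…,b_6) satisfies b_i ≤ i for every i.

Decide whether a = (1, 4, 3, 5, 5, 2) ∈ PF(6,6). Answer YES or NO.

Order a: b = (1, 2, 3, 4, 5, 5).
  b_1=1 ≤ 1
  b_2=2 ≤ 2
  b_3=3 ≤ 3
  b_4=4 ≤ 4
  b_5=5 ≤ 5
  b_6=5 ≤ 6
All bounds hold ⇒ YES

YES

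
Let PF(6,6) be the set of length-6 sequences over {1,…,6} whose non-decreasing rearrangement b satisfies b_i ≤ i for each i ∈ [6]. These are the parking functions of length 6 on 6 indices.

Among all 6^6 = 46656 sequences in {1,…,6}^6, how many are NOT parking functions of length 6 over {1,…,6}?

#PF = 1·7^5 = 1×16807 = 16807 [KW]
E.g. (5,6,3,3,5,5) → sorted (3,3,5,5,5,6): b_1=3>1, not a PF.
Total 46656; non-PF = 46656−16807 = 29849

29849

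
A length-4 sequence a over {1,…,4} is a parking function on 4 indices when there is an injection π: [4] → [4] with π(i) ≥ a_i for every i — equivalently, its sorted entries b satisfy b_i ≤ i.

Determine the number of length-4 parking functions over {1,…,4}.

#PF = (4+1−4)·(4+1)^{4−1} = 1×125 = 125 (Pollak)
One tuple (1,1,2,3) → sorted (1,1,2,3): b_i ≤ i ∀i, a PF.

125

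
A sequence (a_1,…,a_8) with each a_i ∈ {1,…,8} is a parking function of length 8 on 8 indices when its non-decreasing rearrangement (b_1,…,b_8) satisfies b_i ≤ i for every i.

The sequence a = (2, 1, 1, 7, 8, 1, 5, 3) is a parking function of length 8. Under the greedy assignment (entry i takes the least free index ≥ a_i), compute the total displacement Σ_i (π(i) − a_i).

8

Σπ = 36 ({1..8} each once); Σa = 2+1+1+7+8+1+5+3 = 28; disp = 36−28 = 8.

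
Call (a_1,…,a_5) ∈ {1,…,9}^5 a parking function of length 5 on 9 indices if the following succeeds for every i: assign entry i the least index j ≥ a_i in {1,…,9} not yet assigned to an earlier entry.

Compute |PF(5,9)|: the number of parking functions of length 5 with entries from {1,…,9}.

50000

Count = 5·10^4 = 5·10000 = 50000
Check (3,9,2,8,6) → sorted (2,3,6,8,9): b_i ≤ 4+i ∀i, a PF.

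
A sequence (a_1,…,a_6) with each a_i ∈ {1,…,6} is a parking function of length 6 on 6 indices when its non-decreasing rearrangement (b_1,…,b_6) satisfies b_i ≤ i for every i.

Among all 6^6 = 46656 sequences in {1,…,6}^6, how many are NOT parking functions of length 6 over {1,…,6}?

29849

#PF = (7−6)·7^(6−1) = 1×16807 = 16807 (Pollak)
Example (6,5,4,5,3,4) → sorted (3,4,4,5,5,6): b_1=3>1, not a PF.
So 46656 − 16807 = 29849 fail.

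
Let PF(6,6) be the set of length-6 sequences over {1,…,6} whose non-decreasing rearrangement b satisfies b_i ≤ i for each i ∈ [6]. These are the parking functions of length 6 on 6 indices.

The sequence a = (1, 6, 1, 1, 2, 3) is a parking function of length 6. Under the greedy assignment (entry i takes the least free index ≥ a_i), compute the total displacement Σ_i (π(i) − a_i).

Σπ = 21 ({1..6} each once); Σa = 1+6+1+1+2+3 = 14; disp = 21−14 = 7.

7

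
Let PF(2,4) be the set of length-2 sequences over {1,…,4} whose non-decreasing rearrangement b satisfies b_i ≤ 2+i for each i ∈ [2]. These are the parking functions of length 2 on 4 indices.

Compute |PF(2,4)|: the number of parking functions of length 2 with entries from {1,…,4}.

|PF| = (4+1−2)·(4+1)^{2−1} = 3·5 = 15 (Pollak)
One tuple (4,1) → sorted (1,4): b_i ≤ 2+i ∀i, a PF.

15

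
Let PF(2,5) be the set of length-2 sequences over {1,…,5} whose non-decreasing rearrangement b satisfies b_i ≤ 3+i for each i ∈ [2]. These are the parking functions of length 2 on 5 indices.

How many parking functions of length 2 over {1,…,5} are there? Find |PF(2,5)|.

Count = (5+1−2)·(5+1)^{2−1} = 4·6 = 24 [KW]
Example (5,3) → sorted (3,5): b_i ≤ 3+i ∀i, a PF.

24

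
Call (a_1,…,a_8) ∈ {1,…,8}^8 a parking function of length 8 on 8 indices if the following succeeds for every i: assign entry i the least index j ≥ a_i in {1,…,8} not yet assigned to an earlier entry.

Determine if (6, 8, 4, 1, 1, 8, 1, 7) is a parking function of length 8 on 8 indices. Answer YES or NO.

NO

Sorted: b = (1, 1, 1, 4, 6, 7, 8, 8).
  b_1=1 ≤ 1
  b_2=1 ≤ 2
  b_3=1 ≤ 3
  b_4=4 ≤ 4
  b_5=6 > 5
  fails at i=5 ⇒ NO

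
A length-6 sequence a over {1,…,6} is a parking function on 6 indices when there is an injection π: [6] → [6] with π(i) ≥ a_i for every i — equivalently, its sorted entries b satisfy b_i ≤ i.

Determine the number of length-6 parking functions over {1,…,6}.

16807

|PF(6,6)| = 1·7^5 = 1×16807 = 16807 (Konheim–Weiss)
One tuple (4,2,2,4,1,4) → sorted (1,2,2,4,4,4): b_i ≤ i ∀i, a PF.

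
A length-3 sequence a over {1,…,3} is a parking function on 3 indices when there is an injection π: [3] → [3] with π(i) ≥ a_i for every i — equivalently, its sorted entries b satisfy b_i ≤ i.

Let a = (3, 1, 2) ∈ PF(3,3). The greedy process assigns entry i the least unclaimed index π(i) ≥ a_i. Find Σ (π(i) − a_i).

0

Σπ = 3·4/2 = 6 (π permutes [3]); Σa = 3+1+2 = 6; disp = 6−6 = 0.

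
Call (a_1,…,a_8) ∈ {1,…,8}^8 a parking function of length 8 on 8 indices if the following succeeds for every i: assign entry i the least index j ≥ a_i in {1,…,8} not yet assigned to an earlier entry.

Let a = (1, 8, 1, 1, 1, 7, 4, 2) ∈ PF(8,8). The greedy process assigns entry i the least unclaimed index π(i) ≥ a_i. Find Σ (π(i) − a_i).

11

Σπ(i) = 1+…+8 = 36; Σa = 1+8+1+1+1+7+4+2 = 25; disp = 36−25 = 11.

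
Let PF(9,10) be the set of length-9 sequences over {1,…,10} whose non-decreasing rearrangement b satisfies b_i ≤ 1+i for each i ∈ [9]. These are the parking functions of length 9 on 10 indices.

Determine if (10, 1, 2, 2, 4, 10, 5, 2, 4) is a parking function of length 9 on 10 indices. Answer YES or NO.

NO

Rearranged: b = (1, 2, 2, 2, 4, 4, 5, 10, 10).
  b_1=1 ≤ 2
  b_2=2 ≤ 3
  b_3=2 ≤ 4
  b_4=2 ≤ 5
  b_5=4 ≤ 6
  b_6=4 ≤ 7
  b_7=5 ≤ 8
  b_8=10 > 9
  fails at i=8 ⇒ NO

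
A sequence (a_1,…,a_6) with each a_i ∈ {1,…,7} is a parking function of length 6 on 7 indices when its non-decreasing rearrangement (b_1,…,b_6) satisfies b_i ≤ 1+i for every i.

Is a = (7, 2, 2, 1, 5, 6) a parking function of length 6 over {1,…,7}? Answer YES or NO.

Order a: b = (1, 2, 2, 5, 6, 7).
  b_1=1 ≤ 2
  b_2=2 ≤ 3
  b_3=2 ≤ 4
  b_4=5 ≤ 5
  b_5=6 ≤ 6
  b_6=7 ≤ 7
All bounds hold ⇒ YES

YES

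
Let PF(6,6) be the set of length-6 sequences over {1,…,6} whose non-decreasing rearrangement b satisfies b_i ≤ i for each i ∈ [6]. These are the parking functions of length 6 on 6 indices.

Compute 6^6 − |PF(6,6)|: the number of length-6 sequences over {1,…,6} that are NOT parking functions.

|PF| = (6+1−6)·(6+1)^{6−1} = 1·16807 = 16807 [KW]
Check (6,4,3,3,3,4) → sorted (3,3,3,4,4,6): b_1=3>1, not a PF.
6^6 − 16807 = 46656 − 16807 = 29849

29849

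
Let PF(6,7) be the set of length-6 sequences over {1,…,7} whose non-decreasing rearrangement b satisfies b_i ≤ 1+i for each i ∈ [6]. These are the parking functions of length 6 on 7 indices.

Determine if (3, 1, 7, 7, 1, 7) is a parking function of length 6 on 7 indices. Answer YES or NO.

NO

Sorted: b = (1, 1, 3, 7, 7, 7).
  b_1=1 ≤ 2
  b_2=1 ≤ 3
  b_3=3 ≤ 4
  b_4=7 > 5
  fails at i=4 ⇒ NO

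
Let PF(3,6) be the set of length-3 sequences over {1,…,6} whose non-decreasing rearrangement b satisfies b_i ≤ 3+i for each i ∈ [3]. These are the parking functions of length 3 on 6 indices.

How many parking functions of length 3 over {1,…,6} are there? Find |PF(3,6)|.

196

|PF| = 4·7^2 = 4·49 = 196 [KW]
Check (6,1,1) → sorted (1,1,6): b_i ≤ 3+i ∀i, a PF.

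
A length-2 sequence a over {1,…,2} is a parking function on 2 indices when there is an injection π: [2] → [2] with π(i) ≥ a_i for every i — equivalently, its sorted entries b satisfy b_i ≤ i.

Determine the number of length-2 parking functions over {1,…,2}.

Count = 1·3^1 = 1·3 = 3 [KW]
E.g. (1,1) → sorted (1,1): b_i ≤ i ∀i, a PF.

3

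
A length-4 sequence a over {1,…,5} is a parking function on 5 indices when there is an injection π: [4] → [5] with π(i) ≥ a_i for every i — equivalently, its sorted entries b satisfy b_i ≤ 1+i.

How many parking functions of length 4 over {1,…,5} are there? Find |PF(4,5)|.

Count = (5+1−4)·(5+1)^{4−1} = 2 · 216 = 432 [KW]
One tuple (2,5,1,2) → sorted (1,2,2,5): b_i ≤ 1+i ∀i, a PF.

432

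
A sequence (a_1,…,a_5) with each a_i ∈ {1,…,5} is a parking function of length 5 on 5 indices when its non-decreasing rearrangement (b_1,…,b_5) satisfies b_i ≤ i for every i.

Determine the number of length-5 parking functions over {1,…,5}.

Count = (5+1−5)·(5+1)^{5−1} = 1 · 1296 = 1296 (Pollak)
One tuple (3,4,1,1,3) → sorted (1,1,3,3,4): b_i ≤ i ∀i, a PF.

1296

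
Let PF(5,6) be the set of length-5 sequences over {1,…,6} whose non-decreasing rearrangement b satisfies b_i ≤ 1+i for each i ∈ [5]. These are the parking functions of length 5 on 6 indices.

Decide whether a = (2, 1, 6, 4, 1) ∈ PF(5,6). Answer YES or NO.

Sorted: b = (1, 1, 2, 4, 6).
  b_1=1 ≤ 2
  b_2=1 ≤ 3
  b_3=2 ≤ 4
  b_4=4 ≤ 5
  b_5=6 ≤ 6
All bounds hold ⇒ YES

YES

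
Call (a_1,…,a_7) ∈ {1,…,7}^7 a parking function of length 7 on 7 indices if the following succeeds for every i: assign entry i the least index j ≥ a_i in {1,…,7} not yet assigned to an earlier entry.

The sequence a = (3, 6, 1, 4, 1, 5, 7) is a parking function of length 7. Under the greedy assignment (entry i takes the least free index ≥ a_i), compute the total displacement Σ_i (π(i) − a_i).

Σπ = 7·8/2 = 28 (π permutes [7]); Σa = 3+6+1+4+1+5+7 = 27; disp = 28−27 = 1.

1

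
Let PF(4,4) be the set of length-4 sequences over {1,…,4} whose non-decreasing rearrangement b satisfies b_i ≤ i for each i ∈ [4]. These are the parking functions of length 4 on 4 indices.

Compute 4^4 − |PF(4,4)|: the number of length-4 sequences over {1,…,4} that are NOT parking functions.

131

|PF| = (4+1−4)·(4+1)^{4−1} = 1 · 125 = 125 (Pollak)
Example (2,4,4,3) → sorted (2,3,4,4): b_1=2>1, not a PF.
Total 256; non-PF = 256−125 = 131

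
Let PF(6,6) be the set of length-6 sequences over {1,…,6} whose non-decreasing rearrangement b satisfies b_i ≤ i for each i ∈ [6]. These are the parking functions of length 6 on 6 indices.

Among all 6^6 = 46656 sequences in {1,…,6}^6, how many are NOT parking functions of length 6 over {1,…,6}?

Count = 1·7^5 = 1 · 16807 = 16807 (Pollak)
E.g. (6,6,3,3,3,6) → sorted (3,3,3,6,6,6): b_1=3>1, not a PF.
6^6 − 16807 = 46656 − 16807 = 29849

29849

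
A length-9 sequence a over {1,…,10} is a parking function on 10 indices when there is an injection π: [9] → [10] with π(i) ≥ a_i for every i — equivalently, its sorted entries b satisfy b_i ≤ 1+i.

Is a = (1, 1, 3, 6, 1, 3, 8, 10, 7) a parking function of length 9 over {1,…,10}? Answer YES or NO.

Sorted: b = (1, 1, 1, 3, 3, 6, 7, 8, 10).
  b_1=1 ≤ 2
  b_2=1 ≤ 3
  b_3=1 ≤ 4
  b_4=3 ≤ 5
  b_5=3 ≤ 6
  b_6=6 ≤ 7
  b_7=7 ≤ 8
  b_8=8 ≤ 9
  b_9=10 ≤ 10
All bounds hold ⇒ YES

YES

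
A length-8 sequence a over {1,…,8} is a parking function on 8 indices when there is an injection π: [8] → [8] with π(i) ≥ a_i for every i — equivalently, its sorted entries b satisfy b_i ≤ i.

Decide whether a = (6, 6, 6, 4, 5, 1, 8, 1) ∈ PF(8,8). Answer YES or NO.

Rearranged: b = (1, 1, 4, 5, 6, 6, 6, 8).
  b_1=1 ≤ 1
  b_2=1 ≤ 2
  b_3=4 > 3
  fails at i=3 ⇒ NO

NO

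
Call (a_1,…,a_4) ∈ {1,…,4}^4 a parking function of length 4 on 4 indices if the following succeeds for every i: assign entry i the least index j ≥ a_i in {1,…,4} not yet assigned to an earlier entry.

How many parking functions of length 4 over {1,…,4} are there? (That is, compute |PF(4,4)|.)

|PF(4,4)| = (5−4)·5^(4−1) = 1×125 = 125
E.g. (1,1,2,4) → sorted (1,1,2,4): b_i ≤ i ∀i, a PF.

125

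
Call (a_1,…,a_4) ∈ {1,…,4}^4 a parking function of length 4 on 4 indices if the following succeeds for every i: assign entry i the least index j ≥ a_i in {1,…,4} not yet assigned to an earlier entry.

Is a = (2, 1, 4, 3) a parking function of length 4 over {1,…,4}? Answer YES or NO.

Rearranged: b = (1, 2, 3, 4).
  b_1=1 ≤ 1
  b_2=2 ≤ 2
  b_3=3 ≤ 3
  b_4=4 ≤ 4
All bounds hold ⇒ YES

YES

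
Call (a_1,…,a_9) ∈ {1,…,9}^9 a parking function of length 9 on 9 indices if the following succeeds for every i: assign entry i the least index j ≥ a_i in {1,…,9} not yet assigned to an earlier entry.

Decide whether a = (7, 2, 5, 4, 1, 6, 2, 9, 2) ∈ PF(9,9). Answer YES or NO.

YES

Sorted: b = (1, 2, 2, 2, 4, 5, 6, 7, 9).
  b_1=1 ≤ 1
  b_2=2 ≤ 2
  b_3=2 ≤ 3
  b_4=2 ≤ 4
  b_5=4 ≤ 5
  b_6=5 ≤ 6
  b_7=6 ≤ 7
  b_8=7 ≤ 8
  b_9=9 ≤ 9
All bounds hold ⇒ YES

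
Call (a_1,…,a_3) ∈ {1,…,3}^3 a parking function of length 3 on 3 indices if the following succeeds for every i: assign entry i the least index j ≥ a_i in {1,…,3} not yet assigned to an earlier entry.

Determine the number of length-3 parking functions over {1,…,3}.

|PF(3,3)| = (4−3)·4^(3−1) = 1·16 = 16 [KW]
Check (3,1,1) → sorted (1,1,3): b_i ≤ i ∀i, a PF.

16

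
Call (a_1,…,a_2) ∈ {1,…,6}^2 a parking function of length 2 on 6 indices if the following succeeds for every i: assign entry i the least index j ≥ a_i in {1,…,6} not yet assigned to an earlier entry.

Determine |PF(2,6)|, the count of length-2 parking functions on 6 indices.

Count = (7−2)·7^(2−1) = 5 · 7 = 35 (Pollak)
One tuple (1,1) → sorted (1,1): b_i ≤ 4+i ∀i, a PF.

35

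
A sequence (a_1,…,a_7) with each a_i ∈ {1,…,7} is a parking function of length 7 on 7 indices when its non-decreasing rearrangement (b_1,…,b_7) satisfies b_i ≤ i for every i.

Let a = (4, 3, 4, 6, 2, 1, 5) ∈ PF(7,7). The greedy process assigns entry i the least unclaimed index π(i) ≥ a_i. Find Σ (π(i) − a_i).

Σπ(i) = 1+…+7 = 28; Σa = 4+3+4+6+2+1+5 = 25; disp = 28−25 = 3.

3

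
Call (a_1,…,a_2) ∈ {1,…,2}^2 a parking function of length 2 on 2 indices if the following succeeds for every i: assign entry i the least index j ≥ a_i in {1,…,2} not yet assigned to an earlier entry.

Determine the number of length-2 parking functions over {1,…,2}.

#PF = (2+1−2)·(2+1)^{2−1} = 1×3 = 3 (Pollak)
Example (1,1) → sorted (1,1): b_i ≤ i ∀i, a PF.

3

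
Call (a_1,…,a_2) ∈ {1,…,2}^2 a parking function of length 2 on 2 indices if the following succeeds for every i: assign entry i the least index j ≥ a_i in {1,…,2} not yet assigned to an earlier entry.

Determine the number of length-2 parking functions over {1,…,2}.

#PF = (2+1−2)·(2+1)^{2−1} = 1 · 3 = 3 [KW]
Example (2,1) → sorted (1,2): b_i ≤ i ∀i, a PF.

3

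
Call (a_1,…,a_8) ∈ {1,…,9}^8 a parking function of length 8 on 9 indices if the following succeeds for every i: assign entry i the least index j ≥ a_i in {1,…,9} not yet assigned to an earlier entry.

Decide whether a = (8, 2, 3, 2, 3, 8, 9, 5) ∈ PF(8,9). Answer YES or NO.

NO

Rearranged: b = (2, 2, 3, 3, 5, 8, 8, 9).
  b_1=2 ≤ 2
  b_2=2 ≤ 3
  b_3=3 ≤ 4
  b_4=3 ≤ 5
  b_5=5 ≤ 6
  b_6=8 > 7
  fails at i=6 ⇒ NO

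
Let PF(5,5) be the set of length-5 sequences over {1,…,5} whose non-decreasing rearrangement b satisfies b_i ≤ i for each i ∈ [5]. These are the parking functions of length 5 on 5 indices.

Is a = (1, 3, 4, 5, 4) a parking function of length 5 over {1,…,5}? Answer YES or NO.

Sorted: b = (1, 3, 4, 4, 5).
  b_1=1 ≤ 1
  b_2=3 > 2
  fails at i=2 ⇒ NO

NO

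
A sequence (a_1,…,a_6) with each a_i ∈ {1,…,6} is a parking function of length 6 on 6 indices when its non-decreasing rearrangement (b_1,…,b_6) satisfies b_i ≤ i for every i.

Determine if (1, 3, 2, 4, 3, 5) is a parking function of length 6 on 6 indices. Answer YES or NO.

YES

Rearranged: b = (1, 2, 3, 3, 4, 5).
  b_1=1 ≤ 1
  b_2=2 ≤ 2
  b_3=3 ≤ 3
  b_4=3 ≤ 4
  b_5=4 ≤ 5
  b_6=5 ≤ 6
All bounds hold ⇒ YES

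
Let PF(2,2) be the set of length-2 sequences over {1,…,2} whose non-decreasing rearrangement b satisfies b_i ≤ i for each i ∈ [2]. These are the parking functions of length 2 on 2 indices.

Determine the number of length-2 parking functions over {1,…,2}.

Count = (3−2)·3^(2−1) = 1×3 = 3 [KW]
Example (2,1) → sorted (1,2): b_i ≤ i ∀i, a PF.

3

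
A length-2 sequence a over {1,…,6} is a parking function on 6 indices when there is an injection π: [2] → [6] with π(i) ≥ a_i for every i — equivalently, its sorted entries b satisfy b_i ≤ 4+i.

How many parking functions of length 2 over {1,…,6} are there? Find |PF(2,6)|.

35

|PF| = 5·7^1 = 5×7 = 35 (Pollak)
E.g. (5,4) → sorted (4,5): b_i ≤ 4+i ∀i, a PF.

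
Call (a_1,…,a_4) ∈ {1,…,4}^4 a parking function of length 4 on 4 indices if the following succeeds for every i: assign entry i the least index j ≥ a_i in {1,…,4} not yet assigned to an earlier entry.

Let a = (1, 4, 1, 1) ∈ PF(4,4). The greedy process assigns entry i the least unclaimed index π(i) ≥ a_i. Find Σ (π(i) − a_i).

3

Σπ(i) = 1+…+4 = 10; Σa = 1+4+1+1 = 7; disp = 10−7 = 3.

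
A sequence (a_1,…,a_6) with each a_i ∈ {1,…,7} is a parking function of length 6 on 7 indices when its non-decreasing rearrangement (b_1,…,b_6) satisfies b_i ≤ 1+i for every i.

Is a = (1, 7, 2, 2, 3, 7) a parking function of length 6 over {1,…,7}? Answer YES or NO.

Sorted: b = (1, 2, 2, 3, 7, 7).
  b_1=1 ≤ 2
  b_2=2 ≤ 3
  b_3=2 ≤ 4
  b_4=3 ≤ 5
  b_5=7 > 6
  fails at i=5 ⇒ NO

NO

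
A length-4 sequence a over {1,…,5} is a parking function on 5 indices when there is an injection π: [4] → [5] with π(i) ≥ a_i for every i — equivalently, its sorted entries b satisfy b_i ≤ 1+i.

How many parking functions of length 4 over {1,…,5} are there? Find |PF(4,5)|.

432

#PF = (5+1−4)·(5+1)^{4−1} = 2 · 216 = 432 (Konheim–Weiss)
One tuple (4,2,4,3) → sorted (2,3,4,4): b_i ≤ 1+i ∀i, a PF.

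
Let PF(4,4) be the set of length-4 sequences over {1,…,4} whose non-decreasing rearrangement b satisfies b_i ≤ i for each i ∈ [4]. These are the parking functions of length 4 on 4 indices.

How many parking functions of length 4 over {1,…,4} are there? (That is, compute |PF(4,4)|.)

125

|PF| = (4−4+1)·(4+1)^(4−1) = 1 · 125 = 125
Example (1,3,2,4) → sorted (1,2,3,4): b_i ≤ i ∀i, a PF.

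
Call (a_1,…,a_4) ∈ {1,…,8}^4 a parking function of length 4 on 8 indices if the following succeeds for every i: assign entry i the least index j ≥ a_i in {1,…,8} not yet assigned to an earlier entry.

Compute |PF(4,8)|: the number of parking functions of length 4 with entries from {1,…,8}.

3645

#PF = 5·9^3 = 5 · 729 = 3645 [KW]
Example (7,4,5,4) → sorted (4,4,5,7): b_i ≤ 4+i ∀i, a PF.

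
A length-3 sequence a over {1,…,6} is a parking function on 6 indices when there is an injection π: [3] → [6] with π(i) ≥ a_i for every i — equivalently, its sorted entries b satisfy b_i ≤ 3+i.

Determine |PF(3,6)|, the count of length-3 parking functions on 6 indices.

196

#PF = (7−3)·7^(3−1) = 4·49 = 196 (Pollak)
E.g. (4,4,4) → sorted (4,4,4): b_i ≤ 3+i ∀i, a PF.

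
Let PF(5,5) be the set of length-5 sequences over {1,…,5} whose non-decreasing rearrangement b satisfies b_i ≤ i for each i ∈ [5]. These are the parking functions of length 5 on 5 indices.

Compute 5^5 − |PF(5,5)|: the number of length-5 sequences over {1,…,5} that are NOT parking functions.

1829

Count = (5−5+1)·(5+1)^(5−1) = 1×1296 = 1296 [KW]
E.g. (3,5,3,3,4) → sorted (3,3,3,4,5): b_1=3>1, not a PF.
So 3125 − 1296 = 1829 fail.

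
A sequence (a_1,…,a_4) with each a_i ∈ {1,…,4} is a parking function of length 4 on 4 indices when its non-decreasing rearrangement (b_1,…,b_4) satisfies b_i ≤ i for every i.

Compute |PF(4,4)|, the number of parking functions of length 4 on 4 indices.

#PF = (4+1−4)·(4+1)^{4−1} = 1 · 125 = 125
Check (4,2,1,1) → sorted (1,1,2,4): b_i ≤ i ∀i, a PF.

125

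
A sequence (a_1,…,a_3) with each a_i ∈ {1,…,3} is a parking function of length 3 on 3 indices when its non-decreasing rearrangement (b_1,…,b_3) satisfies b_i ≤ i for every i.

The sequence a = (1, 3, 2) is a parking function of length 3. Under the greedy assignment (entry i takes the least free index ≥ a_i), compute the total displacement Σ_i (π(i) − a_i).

0

Σπ(i) = 1+…+3 = 6; Σa = 1+3+2 = 6; disp = 6−6 = 0.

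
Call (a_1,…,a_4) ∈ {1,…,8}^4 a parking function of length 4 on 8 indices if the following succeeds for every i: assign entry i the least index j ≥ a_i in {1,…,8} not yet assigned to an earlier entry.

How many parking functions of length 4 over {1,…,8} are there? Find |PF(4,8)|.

|PF(4,8)| = (9−4)·9^(4−1) = 5×729 = 3645 [KW]
One tuple (2,6,3,3) → sorted (2,3,3,6): b_i ≤ 4+i ∀i, a PF.

3645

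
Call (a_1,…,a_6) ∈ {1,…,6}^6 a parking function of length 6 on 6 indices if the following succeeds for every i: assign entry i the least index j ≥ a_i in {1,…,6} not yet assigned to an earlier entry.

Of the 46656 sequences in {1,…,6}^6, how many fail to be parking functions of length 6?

29849

#PF = (6−6+1)·(6+1)^(6−1) = 1 · 16807 = 16807 (Pollak)
One tuple (3,2,3,2,5,5) → sorted (2,2,3,3,5,5): b_1=2>1, not a PF.
Total 46656; non-PF = 46656−16807 = 29849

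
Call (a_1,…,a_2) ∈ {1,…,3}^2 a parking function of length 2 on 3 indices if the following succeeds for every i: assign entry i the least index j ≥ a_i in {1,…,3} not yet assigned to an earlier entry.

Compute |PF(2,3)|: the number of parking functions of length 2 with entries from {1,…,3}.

|PF| = (4−2)·4^(2−1) = 2·4 = 8 (Pollak)
One tuple (1,2) → sorted (1,2): b_i ≤ 1+i ∀i, a PF.

8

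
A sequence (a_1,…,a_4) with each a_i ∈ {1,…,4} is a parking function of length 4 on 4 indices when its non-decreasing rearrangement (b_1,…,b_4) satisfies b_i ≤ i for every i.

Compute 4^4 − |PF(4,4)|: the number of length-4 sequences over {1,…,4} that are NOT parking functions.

#PF = (5−4)·5^(4−1) = 1×125 = 125 (Konheim–Weiss)
E.g. (1,3,3,4) → sorted (1,3,3,4): b_2=3>2, not a PF.
4^4 − 125 = 256 − 125 = 131

131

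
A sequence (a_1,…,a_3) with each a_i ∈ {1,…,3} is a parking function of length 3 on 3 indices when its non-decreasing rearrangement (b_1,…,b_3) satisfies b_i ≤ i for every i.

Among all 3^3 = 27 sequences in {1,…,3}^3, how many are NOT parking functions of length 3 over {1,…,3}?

11

|PF| = (3−3+1)·(3+1)^(3−1) = 1 · 16 = 16 [KW]
One tuple (3,3,3) → sorted (3,3,3): b_1=3>1, not a PF.
3^3 − 16 = 27 − 16 = 11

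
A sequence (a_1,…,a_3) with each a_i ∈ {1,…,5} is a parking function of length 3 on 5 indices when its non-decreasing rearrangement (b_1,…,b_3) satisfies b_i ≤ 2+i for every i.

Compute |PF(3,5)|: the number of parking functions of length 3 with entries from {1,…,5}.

Count = (6−3)·6^(3−1) = 3·36 = 108 (Pollak)
Check (3,1,5) → sorted (1,3,5): b_i ≤ 2+i ∀i, a PF.

108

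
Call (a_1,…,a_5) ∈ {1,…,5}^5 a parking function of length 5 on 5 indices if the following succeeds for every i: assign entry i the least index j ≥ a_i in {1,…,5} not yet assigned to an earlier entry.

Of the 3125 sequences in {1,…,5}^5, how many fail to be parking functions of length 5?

1829

|PF(5,5)| = 1·6^4 = 1×1296 = 1296
One tuple (5,2,4,5,5) → sorted (2,4,5,5,5): b_1=2>1, not a PF.
So 3125 − 1296 = 1829 fail.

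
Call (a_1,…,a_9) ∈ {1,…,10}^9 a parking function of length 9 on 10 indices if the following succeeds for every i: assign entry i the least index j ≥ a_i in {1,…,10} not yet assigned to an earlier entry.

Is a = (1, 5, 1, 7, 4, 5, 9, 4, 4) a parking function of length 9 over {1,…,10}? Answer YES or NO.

Order a: b = (1, 1, 4, 4, 4, 5, 5, 7, 9).
  b_1=1 ≤ 2
  b_2=1 ≤ 3
  b_3=4 ≤ 4
  b_4=4 ≤ 5
  b_5=4 ≤ 6
  b_6=5 ≤ 7
  b_7=5 ≤ 8
  b_8=7 ≤ 9
  b_9=9 ≤ 10
All bounds hold ⇒ YES

YES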